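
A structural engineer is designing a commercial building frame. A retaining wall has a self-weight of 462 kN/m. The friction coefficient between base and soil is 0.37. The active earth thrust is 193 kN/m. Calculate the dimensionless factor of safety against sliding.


Resisting force = mu * W = 0.37 * 462 = 170.94 kN/m
FOS = Resisting / Driving = 170.94 / 193
= 0.8857 (dimensionless)

0.8857 (dimensionless)


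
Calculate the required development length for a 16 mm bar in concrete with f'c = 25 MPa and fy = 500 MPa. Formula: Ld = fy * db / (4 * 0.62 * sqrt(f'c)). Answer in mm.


Ld = (fy * db) / (4 * 0.62 * sqrt(f'c))
= (500 * 16) / (4 * 0.62 * sqrt(25))
= 8000 / 12.4
= 645.16 mm

645.16 mm


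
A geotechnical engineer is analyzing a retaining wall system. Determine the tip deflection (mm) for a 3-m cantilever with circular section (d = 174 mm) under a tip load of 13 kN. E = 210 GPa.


I = pi * d^4 / 64 = pi * 174^4 / 64 = 44995273.07 mm^4
L = 3000.0 mm, P = 13000.0 N, E = 210000.0 MPa
delta = P * L^3 / (3 * E * I)
= 13000.0 * 3000.0^3 / (3 * 210000.0 * 44995273.07)
= 12.3823 mm

12.3823 mm


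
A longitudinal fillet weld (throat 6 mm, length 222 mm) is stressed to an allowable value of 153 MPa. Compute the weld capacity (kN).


Strength = throat * length * allowable stress
= 6 * 222 * 153 N
= 203796 N
= 203.8 kN

203.8 kN


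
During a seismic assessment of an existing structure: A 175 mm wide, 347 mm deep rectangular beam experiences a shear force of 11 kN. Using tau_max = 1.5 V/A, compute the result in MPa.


A = b * h = 175 * 347 = 60725 mm^2
V = 11 kN = 11000.0 N
tau_max = 1.5 * V / A = 1.5 * 11000.0 / 60725
= 0.2717 MPa

0.2717 MPa


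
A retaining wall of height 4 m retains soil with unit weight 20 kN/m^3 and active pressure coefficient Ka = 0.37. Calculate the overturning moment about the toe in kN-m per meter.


Pa = 0.5 * Ka * gamma * H^2
= 0.5 * 0.37 * 20 * 4^2
= 59.2 kN/m
Arm = H / 3 = 4 / 3 = 1.3333 m
Mo = Pa * arm = Pa * H / 3 = 59.2 * 4 / 3 = 78.9333 kN-m/m

78.9333 kN-m/m


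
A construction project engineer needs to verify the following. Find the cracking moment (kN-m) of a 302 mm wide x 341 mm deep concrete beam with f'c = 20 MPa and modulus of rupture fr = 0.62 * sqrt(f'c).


fr = 0.62 * sqrt(20) = 0.62 * 4.4721 = 2.7727 MPa
I = 302 * 341^3 / 12 = 997904161.83 mm^4
y_t = 170.5 mm
M_cr = fr * I / y_t = 2.7727 * 997904161.83 / 170.5 N-mm
= 16.2282 kN-m

16.2282 kN-m


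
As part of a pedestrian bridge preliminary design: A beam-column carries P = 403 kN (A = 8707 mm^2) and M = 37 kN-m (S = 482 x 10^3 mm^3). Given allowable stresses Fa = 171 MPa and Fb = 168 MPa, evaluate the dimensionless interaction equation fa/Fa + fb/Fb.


f_a = P / A = 403000.0 / 8707 = 46.2846 MPa
f_b = M / S = 37000000.0 / 482000.0 = 76.7635 MPa
Ratio = f_a / Fa + f_b / Fb
= 46.2846 / 171 + 76.7635 / 168
= 0.7276 (dimensionless)

0.7276 (dimensionless)


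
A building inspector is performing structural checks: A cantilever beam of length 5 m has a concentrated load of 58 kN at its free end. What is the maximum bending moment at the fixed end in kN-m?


For a cantilever with a point load at the free end:
M_max = P * L = 58 * 5 = 290 kN-m

290 kN-m


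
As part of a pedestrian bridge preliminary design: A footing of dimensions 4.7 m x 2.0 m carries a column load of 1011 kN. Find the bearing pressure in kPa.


A = 4.7 * 2.0 = 9.4 m^2
q = P / A = 1011 / 9.4
= 107.5532 kPa

107.5532 kPa


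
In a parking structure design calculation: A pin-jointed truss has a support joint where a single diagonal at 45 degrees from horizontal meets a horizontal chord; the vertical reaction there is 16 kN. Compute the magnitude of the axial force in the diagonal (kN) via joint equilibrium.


At the joint, only the diagonal has a vertical component, so vertical equilibrium gives:
F * sin(45) = 16
F = 16 / sin(45)
= 16 / 0.707107
= 22.63 kN

22.63 kN


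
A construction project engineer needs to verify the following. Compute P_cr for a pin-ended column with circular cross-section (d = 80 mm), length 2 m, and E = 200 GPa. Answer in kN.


I = pi * d^4 / 64 = 2010619.3 mm^4
L = 2000.0 mm
P_cr = pi^2 * E * I / L^2
= 9.8696 * 200000.0 * 2010619.3 / 2000.0^2
= 992200.85 N = 992.2009 kN

992.2009 kN


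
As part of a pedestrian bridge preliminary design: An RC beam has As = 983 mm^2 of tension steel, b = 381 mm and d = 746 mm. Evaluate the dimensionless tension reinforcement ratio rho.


rho = As / (b * d)
= 983 / (381 * 746)
= 983 / 284226
= 0.003459 (dimensionless)

0.003459 (dimensionless)


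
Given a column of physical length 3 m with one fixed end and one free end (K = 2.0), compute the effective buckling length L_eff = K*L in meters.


L_eff = K * L
= 2.0 * 3
= 6.0 m

6.0 m


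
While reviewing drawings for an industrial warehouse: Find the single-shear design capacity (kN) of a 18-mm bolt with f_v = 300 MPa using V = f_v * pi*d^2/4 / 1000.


A = pi * d^2 / 4 = pi * 18^2 / 4 = 254.469 mm^2
V = f_v * A / 1000 = 300 * 254.469 / 1000
= 76.3407 kN

76.3407 kN


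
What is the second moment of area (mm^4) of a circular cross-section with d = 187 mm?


r = d / 2 = 187 / 2 = 93.5 mm
I = pi * r^4 / 4 = pi * 93.5^4 / 4
= 60025574.43 mm^4

60025574.43 mm^4


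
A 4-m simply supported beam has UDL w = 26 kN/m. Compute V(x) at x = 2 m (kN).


R_A = w * L / 2 = 26 * 4 / 2 = 52.0 kN
V(x) = R_A - w * x = 52.0 - 26 * 2
= 0.0 kN

0.0 kN


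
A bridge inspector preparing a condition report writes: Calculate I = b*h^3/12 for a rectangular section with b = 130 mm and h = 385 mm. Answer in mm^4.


I = b * h^3 / 12
= 130 * 385^3 / 12
= 130 * 57066625 / 12
= 618221770.83 mm^4

618221770.83 mm^4


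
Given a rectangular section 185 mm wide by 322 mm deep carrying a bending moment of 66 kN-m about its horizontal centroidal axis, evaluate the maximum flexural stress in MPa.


I = b * h^3 / 12 = 185 * 322^3 / 12 = 514704656.67 mm^4
y = h / 2 = 322 / 2 = 161.0 mm
M = 66 kN-m = 66000000.0 N-mm
sigma = M * y / I = 66000000.0 * 161.0 / 514704656.67
= 20.64 MPa

20.64 MPa


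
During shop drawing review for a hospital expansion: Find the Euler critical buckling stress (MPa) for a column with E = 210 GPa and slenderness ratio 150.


sigma_cr = pi^2 * E / lambda^2
= 9.8696 * 210000.0 / 150^2
= 9.8696 * 210000.0 / 22500
= 92.1163 MPa

92.1163 MPa


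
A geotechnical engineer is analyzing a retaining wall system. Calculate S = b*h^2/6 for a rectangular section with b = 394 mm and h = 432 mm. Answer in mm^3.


S = b * h^2 / 6
= 394 * 432^2 / 6
= 394 * 186624 / 6
= 12254976.0 mm^3

12254976.0 mm^3


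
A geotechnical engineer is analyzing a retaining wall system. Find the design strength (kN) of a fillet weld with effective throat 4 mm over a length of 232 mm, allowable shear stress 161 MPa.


Strength = throat * length * allowable stress
= 4 * 232 * 161 N
= 149408 N
= 149.41 kN

149.41 kN


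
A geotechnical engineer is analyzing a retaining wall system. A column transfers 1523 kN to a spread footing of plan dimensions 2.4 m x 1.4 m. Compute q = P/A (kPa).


A = 2.4 * 1.4 = 3.36 m^2
q = P / A = 1523 / 3.36
= 453.2738 kPa

453.2738 kPa


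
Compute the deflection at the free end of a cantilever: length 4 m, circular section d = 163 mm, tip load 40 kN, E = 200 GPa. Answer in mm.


I = pi * d^4 / 64 = pi * 163^4 / 64 = 34651362.54 mm^4
L = 4000.0 mm, P = 40000.0 N, E = 200000.0 MPa
delta = P * L^3 / (3 * E * I)
= 40000.0 * 4000.0^3 / (3 * 200000.0 * 34651362.54)
= 123.1313 mm

123.1313 mm


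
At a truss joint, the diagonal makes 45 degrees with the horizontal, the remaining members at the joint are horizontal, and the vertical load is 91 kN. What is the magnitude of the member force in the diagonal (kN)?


At the joint, only the diagonal has a vertical component, so vertical equilibrium gives:
F * sin(45) = 91
F = 91 / sin(45)
= 91 / 0.707107
= 128.69 kN

128.69 kN


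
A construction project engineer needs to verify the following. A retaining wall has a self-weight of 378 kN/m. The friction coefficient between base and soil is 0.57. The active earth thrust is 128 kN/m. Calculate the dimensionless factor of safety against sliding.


Resisting force = mu * W = 0.57 * 378 = 215.46 kN/m
FOS = Resisting / Driving = 215.46 / 128
= 1.6833 (dimensionless)

1.6833 (dimensionless)


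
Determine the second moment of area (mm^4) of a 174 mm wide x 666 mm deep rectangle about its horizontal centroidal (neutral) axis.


I = b * h^3 / 12
= 174 * 666^3 / 12
= 174 * 295408296 / 12
= 4283420292.0 mm^4

4283420292.0 mm^4


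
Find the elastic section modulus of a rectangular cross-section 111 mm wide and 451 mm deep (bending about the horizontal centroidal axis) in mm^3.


S = b * h^2 / 6
= 111 * 451^2 / 6
= 111 * 203401 / 6
= 3762918.5 mm^3

3762918.5 mm^3


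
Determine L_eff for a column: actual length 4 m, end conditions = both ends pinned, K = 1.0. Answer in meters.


L_eff = K * L
= 1.0 * 4
= 4.0 m

4.0 m


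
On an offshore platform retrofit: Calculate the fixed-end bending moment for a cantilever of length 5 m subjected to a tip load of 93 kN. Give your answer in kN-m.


For a cantilever with a point load at the free end:
M_max = P * L = 93 * 5 = 465 kN-m

465 kN-m


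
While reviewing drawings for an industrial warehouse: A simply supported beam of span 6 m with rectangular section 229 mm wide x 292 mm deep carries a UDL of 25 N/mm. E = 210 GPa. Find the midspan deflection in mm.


I = 229 * 292^3 / 12 = 475119429.33 mm^4
L = 6000.0 mm, w = 25 N/mm, E = 210000.0 MPa
delta = 5 * w * L^4 / (384 * E * I)
= 5 * 25 * 6000.0^4 / (384 * 210000.0 * 475119429.33)
= 4.2283 mm

4.2283 mm


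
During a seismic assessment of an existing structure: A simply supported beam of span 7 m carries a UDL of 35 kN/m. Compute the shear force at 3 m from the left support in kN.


R_A = w * L / 2 = 35 * 7 / 2 = 122.5 kN
V(x) = R_A - w * x = 122.5 - 35 * 3
= 17.5 kN

17.5 kN


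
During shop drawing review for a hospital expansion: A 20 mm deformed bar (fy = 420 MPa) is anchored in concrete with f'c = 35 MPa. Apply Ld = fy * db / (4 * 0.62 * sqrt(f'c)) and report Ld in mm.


Ld = (fy * db) / (4 * 0.62 * sqrt(f'c))
= (420 * 20) / (4 * 0.62 * sqrt(35))
= 8400 / 14.6719
= 572.52 mm

572.52 mm


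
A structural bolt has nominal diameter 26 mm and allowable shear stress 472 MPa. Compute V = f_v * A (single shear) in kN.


A = pi * d^2 / 4 = pi * 26^2 / 4 = 530.9292 mm^2
V = f_v * A / 1000 = 472 * 530.9292 / 1000
= 250.5986 kN

250.5986 kN


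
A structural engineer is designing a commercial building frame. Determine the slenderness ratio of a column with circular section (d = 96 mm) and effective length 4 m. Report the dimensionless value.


Radius of gyration r = d / 4 = 96 / 4 = 24.0 mm
L_eff = 4000.0 mm
Slenderness ratio = L / r = 4000.0 / 24.0 = 166.67 (dimensionless)

166.67 (dimensionless)


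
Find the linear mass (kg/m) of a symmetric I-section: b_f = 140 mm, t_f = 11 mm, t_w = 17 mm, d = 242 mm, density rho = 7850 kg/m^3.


A_flanges = 2 * 140 * 11 = 3080 mm^2
A_web = (242 - 2 * 11) * 17 = 3740 mm^2
A_total = 3080 + 3740 = 6820 mm^2 = 0.006820 m^2
Weight = rho * A = 7850 * 0.006820 = 53.537 kg/m

53.537 kg/m


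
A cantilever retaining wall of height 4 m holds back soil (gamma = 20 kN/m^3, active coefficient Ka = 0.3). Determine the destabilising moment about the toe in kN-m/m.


Pa = 0.5 * Ka * gamma * H^2
= 0.5 * 0.3 * 20 * 4^2
= 48.0 kN/m
Arm = H / 3 = 4 / 3 = 1.3333 m
Mo = Pa * arm = Pa * H / 3 = 48.0 * 4 / 3 = 64.0 kN-m/m

64.0 kN-m/m


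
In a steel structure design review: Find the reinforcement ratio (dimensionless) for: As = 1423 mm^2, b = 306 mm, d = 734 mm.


rho = As / (b * d)
= 1423 / (306 * 734)
= 1423 / 224604
= 0.006336 (dimensionless)

0.006336 (dimensionless)


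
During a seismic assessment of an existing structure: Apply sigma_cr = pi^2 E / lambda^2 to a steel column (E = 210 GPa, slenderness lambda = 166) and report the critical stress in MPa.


sigma_cr = pi^2 * E / lambda^2
= 9.8696 * 210000.0 / 166^2
= 9.8696 * 210000.0 / 27556
= 75.2147 MPa

75.2147 MPa


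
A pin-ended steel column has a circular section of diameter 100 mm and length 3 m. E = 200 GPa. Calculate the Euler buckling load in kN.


I = pi * d^4 / 64 = 4908738.52 mm^4
L = 3000.0 mm
P_cr = pi^2 * E * I / L^2
= 9.8696 * 200000.0 * 4908738.52 / 3000.0^2
= 1076606.83 N = 1076.6068 kN

1076.6068 kN


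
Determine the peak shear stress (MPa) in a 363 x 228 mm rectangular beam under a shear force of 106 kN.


A = b * h = 363 * 228 = 82764 mm^2
V = 106 kN = 106000.0 N
tau_max = 1.5 * V / A = 1.5 * 106000.0 / 82764
= 1.9211 MPa

1.9211 MPa


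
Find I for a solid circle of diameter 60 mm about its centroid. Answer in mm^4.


r = d / 2 = 60 / 2 = 30.0 mm
I = pi * r^4 / 4 = pi * 30.0^4 / 4
= 636172.51 mm^4

636172.51 mm^4


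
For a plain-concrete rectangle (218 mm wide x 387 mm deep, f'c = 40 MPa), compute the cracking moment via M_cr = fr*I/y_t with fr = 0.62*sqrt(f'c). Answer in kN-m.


fr = 0.62 * sqrt(40) = 0.62 * 6.3246 = 3.9212 MPa
I = 218 * 387^3 / 12 = 1052950954.5 mm^4
y_t = 193.5 mm
M_cr = fr * I / y_t = 3.9212 * 1052950954.5 / 193.5 N-mm
= 21.3378 kN-m

21.3378 kN-m


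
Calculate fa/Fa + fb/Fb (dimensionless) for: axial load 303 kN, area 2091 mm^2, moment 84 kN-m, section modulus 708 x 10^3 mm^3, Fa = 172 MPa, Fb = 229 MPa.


f_a = P / A = 303000.0 / 2091 = 144.9067 MPa
f_b = M / S = 84000000.0 / 708000.0 = 118.6441 MPa
Ratio = f_a / Fa + f_b / Fb
= 144.9067 / 172 + 118.6441 / 229
= 1.3606 (dimensionless)

1.3606 (dimensionless)


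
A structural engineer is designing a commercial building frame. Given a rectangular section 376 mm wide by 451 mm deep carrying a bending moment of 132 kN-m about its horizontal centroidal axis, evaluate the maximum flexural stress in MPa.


I = b * h^3 / 12 = 376 * 451^3 / 12 = 2874327331.33 mm^4
y = h / 2 = 451 / 2 = 225.5 mm
M = 132 kN-m = 132000000.0 N-mm
sigma = M * y / I = 132000000.0 * 225.5 / 2874327331.33
= 10.36 MPa

10.36 MPa


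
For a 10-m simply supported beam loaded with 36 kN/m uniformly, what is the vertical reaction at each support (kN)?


Total load = w * L = 36 * 10 = 360 kN
By symmetry, each reaction R = total / 2 = 360 / 2 = 180.0 kN

180.0 kN


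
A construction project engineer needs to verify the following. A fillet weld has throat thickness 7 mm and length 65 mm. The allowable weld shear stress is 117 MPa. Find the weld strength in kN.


Strength = throat * length * allowable stress
= 7 * 65 * 117 N
= 53235 N
= 53.23 kN

53.23 kN


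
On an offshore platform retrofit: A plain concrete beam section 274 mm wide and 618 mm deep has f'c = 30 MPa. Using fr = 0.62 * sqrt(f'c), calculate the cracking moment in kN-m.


fr = 0.62 * sqrt(30) = 0.62 * 5.4772 = 3.3959 MPa
I = 274 * 618^3 / 12 = 5389329564.0 mm^4
y_t = 309.0 mm
M_cr = fr * I / y_t = 3.3959 * 5389329564.0 / 309.0 N-mm
= 59.2282 kN-m

59.2282 kN-m


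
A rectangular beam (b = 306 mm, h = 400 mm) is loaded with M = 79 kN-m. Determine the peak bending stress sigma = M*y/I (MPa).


I = b * h^3 / 12 = 306 * 400^3 / 12 = 1632000000.0 mm^4
y = h / 2 = 400 / 2 = 200.0 mm
M = 79 kN-m = 79000000.0 N-mm
sigma = M * y / I = 79000000.0 * 200.0 / 1632000000.0
= 9.68 MPa

9.68 MPa


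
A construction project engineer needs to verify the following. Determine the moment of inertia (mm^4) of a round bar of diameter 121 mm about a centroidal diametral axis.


r = d / 2 = 121 / 2 = 60.5 mm
I = pi * r^4 / 4 = pi * 60.5^4 / 4
= 10522316.97 mm^4

10522316.97 mm^4


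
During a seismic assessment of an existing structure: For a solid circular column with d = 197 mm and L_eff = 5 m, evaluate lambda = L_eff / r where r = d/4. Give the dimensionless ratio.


Radius of gyration r = d / 4 = 197 / 4 = 49.25 mm
L_eff = 5000.0 mm
Slenderness ratio = L / r = 5000.0 / 49.25 = 101.52 (dimensionless)

101.52 (dimensionless)


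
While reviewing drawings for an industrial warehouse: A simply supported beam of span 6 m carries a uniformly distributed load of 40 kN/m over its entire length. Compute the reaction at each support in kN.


Total load = w * L = 40 * 6 = 240 kN
By symmetry, each reaction R = total / 2 = 240 / 2 = 120.0 kN

120.0 kN


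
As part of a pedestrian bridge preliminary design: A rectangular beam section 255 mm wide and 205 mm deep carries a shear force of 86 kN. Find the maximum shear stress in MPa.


A = b * h = 255 * 205 = 52275 mm^2
V = 86 kN = 86000.0 N
tau_max = 1.5 * V / A = 1.5 * 86000.0 / 52275
= 2.4677 MPa

2.4677 MPa


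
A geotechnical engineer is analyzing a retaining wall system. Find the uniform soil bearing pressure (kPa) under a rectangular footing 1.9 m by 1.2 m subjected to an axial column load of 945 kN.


A = 1.9 * 1.2 = 2.28 m^2
q = P / A = 945 / 2.28
= 414.4737 kPa

414.4737 kPa


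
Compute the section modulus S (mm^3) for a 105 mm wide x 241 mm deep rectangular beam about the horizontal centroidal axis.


S = b * h^2 / 6
= 105 * 241^2 / 6
= 105 * 58081 / 6
= 1016417.5 mm^3

1016417.5 mm^3


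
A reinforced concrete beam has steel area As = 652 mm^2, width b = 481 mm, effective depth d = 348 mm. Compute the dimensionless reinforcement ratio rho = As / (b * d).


rho = As / (b * d)
= 652 / (481 * 348)
= 652 / 167388
= 0.003895 (dimensionless)

0.003895 (dimensionless)


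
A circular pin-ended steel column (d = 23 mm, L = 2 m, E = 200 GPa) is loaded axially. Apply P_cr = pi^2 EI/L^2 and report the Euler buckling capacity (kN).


I = pi * d^4 / 64 = 13736.66 mm^4
L = 2000.0 mm
P_cr = pi^2 * E * I / L^2
= 9.8696 * 200000.0 * 13736.66 / 2000.0^2
= 6778.77 N = 6.7788 kN

6.7788 kN


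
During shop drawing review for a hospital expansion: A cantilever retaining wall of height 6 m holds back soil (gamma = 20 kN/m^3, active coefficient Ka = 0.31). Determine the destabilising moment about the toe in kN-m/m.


Pa = 0.5 * Ka * gamma * H^2
= 0.5 * 0.31 * 20 * 6^2
= 111.6 kN/m
Arm = H / 3 = 6 / 3 = 2.0 m
Mo = Pa * arm = Pa * H / 3 = 111.6 * 6 / 3 = 223.2 kN-m/m

223.2 kN-m/m


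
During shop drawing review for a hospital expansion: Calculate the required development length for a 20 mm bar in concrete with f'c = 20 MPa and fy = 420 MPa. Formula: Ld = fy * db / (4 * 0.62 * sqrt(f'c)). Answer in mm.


Ld = (fy * db) / (4 * 0.62 * sqrt(f'c))
= (420 * 20) / (4 * 0.62 * sqrt(20))
= 8400 / 11.0909
= 757.38 mm

757.38 mm


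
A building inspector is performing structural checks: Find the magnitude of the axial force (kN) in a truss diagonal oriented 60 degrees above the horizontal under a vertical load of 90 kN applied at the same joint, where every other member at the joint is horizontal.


At the joint, only the diagonal has a vertical component, so vertical equilibrium gives:
F * sin(60) = 90
F = 90 / sin(60)
= 90 / 0.866025
= 103.92 kN

103.92 kN


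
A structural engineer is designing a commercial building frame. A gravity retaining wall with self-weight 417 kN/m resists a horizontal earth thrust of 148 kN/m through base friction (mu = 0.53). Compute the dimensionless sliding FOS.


Resisting force = mu * W = 0.53 * 417 = 221.01 kN/m
FOS = Resisting / Driving = 221.01 / 148
= 1.4933 (dimensionless)

1.4933 (dimensionless)


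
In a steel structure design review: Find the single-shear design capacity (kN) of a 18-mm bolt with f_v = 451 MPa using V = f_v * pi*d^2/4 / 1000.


A = pi * d^2 / 4 = pi * 18^2 / 4 = 254.469 mm^2
V = f_v * A / 1000 = 451 * 254.469 / 1000
= 114.7655 kN

114.7655 kN


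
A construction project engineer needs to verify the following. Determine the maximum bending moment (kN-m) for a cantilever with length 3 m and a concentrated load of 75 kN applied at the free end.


For a cantilever with a point load at the free end:
M_max = P * L = 75 * 3 = 225 kN-m

225 kN-m


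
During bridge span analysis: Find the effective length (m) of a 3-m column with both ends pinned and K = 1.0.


L_eff = K * L
= 1.0 * 3
= 3.0 m

3.0 m


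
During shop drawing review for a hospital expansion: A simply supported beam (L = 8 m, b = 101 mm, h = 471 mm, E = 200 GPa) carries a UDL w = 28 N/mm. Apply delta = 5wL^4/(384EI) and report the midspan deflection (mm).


I = 101 * 471^3 / 12 = 879433184.25 mm^4
L = 8000.0 mm, w = 28 N/mm, E = 200000.0 MPa
delta = 5 * w * L^4 / (384 * E * I)
= 5 * 28 * 8000.0^4 / (384 * 200000.0 * 879433184.25)
= 8.4903 mm

8.4903 mm


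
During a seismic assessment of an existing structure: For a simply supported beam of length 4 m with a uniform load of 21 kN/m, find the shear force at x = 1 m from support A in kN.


R_A = w * L / 2 = 21 * 4 / 2 = 42.0 kN
V(x) = R_A - w * x = 42.0 - 21 * 1
= 21.0 kN

21.0 kN


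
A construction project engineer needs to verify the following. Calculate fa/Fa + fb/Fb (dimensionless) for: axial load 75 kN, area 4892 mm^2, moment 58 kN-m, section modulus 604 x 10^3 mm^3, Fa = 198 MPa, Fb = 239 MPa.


f_a = P / A = 75000.0 / 4892 = 15.3312 MPa
f_b = M / S = 58000000.0 / 604000.0 = 96.0265 MPa
Ratio = f_a / Fa + f_b / Fb
= 15.3312 / 198 + 96.0265 / 239
= 0.4792 (dimensionless)

0.4792 (dimensionless)


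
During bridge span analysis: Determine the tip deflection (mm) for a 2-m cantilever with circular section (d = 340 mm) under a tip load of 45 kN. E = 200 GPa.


I = pi * d^4 / 64 = pi * 340^4 / 64 = 655972400.05 mm^4
L = 2000.0 mm, P = 45000.0 N, E = 200000.0 MPa
delta = P * L^3 / (3 * E * I)
= 45000.0 * 2000.0^3 / (3 * 200000.0 * 655972400.05)
= 0.9147 mm

0.9147 mm


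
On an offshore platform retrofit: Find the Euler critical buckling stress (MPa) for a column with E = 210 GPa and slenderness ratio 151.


sigma_cr = pi^2 * E / lambda^2
= 9.8696 * 210000.0 / 151^2
= 9.8696 * 210000.0 / 22801
= 90.9003 MPa

90.9003 MPa


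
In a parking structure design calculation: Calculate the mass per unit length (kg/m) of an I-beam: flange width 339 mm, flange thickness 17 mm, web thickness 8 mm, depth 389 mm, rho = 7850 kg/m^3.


A_flanges = 2 * 339 * 17 = 11526 mm^2
A_web = (389 - 2 * 17) * 8 = 2840 mm^2
A_total = 11526 + 2840 = 14366 mm^2 = 0.014366 m^2
Weight = rho * A = 7850 * 0.014366 = 112.7731 kg/m

112.7731 kg/m


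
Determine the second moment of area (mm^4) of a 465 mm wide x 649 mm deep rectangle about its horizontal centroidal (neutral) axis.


I = b * h^3 / 12
= 465 * 649^3 / 12
= 465 * 273359449 / 12
= 10592678648.75 mm^4

10592678648.75 mm^4


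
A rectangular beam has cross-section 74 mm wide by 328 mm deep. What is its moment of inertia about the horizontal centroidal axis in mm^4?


I = b * h^3 / 12
= 74 * 328^3 / 12
= 74 * 35287552 / 12
= 217606570.67 mm^4

217606570.67 mm^4


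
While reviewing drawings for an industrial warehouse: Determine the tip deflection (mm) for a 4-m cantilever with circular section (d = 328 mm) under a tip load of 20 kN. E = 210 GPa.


I = pi * d^4 / 64 = pi * 328^4 / 64 = 568152959.9 mm^4
L = 4000.0 mm, P = 20000.0 N, E = 210000.0 MPa
delta = P * L^3 / (3 * E * I)
= 20000.0 * 4000.0^3 / (3 * 210000.0 * 568152959.9)
= 3.5761 mm

3.5761 mm


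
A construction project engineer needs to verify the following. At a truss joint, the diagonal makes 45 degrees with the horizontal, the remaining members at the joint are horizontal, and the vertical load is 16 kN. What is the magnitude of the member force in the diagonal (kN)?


At the joint, only the diagonal has a vertical component, so vertical equilibrium gives:
F * sin(45) = 16
F = 16 / sin(45)
= 16 / 0.707107
= 22.63 kN

22.63 kN


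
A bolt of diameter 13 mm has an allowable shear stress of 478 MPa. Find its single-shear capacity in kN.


A = pi * d^2 / 4 = pi * 13^2 / 4 = 132.7323 mm^2
V = f_v * A / 1000 = 478 * 132.7323 / 1000
= 63.446 kN

63.446 kN


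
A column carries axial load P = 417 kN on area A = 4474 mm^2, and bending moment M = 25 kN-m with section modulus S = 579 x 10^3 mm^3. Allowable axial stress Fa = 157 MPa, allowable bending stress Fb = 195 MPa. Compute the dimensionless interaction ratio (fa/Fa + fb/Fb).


f_a = P / A = 417000.0 / 4474 = 93.2052 MPa
f_b = M / S = 25000000.0 / 579000.0 = 43.1779 MPa
Ratio = f_a / Fa + f_b / Fb
= 93.2052 / 157 + 43.1779 / 195
= 0.8151 (dimensionless)

0.8151 (dimensionless)


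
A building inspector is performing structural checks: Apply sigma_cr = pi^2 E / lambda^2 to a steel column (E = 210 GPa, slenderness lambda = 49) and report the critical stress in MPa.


sigma_cr = pi^2 * E / lambda^2
= 9.8696 * 210000.0 / 49^2
= 9.8696 * 210000.0 / 2401
= 863.2307 MPa

863.2307 MPa


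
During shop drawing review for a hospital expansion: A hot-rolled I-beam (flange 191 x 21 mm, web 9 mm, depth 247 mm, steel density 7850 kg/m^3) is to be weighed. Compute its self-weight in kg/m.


A_flanges = 2 * 191 * 21 = 8022 mm^2
A_web = (247 - 2 * 21) * 9 = 1845 mm^2
A_total = 8022 + 1845 = 9867 mm^2 = 0.009867 m^2
Weight = rho * A = 7850 * 0.009867 = 77.456 kg/m

77.456 kg/m


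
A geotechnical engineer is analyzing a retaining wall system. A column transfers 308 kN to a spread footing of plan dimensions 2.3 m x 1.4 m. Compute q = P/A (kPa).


A = 2.3 * 1.4 = 3.22 m^2
q = P / A = 308 / 3.22
= 95.6522 kPa

95.6522 kPa


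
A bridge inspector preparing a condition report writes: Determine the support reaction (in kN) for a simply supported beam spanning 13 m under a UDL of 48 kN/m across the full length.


Total load = w * L = 48 * 13 = 624 kN
By symmetry, each reaction R = total / 2 = 624 / 2 = 312.0 kN

312.0 kN


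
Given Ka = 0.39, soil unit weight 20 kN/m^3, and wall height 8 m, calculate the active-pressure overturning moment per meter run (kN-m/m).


Pa = 0.5 * Ka * gamma * H^2
= 0.5 * 0.39 * 20 * 8^2
= 249.6 kN/m
Arm = H / 3 = 8 / 3 = 2.6667 m
Mo = Pa * arm = Pa * H / 3 = 249.6 * 8 / 3 = 665.6 kN-m/m

665.6 kN-m/m


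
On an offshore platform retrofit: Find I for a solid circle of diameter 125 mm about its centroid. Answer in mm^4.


r = d / 2 = 125 / 2 = 62.5 mm
I = pi * r^4 / 4 = pi * 62.5^4 / 4
= 11984224.91 mm^4

11984224.91 mm^4


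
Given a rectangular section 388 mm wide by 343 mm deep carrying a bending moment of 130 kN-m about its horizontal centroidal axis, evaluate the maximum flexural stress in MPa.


I = b * h^3 / 12 = 388 * 343^3 / 12 = 1304766626.33 mm^4
y = h / 2 = 343 / 2 = 171.5 mm
M = 130 kN-m = 130000000.0 N-mm
sigma = M * y / I = 130000000.0 * 171.5 / 1304766626.33
= 17.09 MPa

17.09 MPa


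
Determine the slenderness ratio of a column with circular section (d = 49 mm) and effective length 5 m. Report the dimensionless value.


Radius of gyration r = d / 4 = 49 / 4 = 12.25 mm
L_eff = 5000.0 mm
Slenderness ratio = L / r = 5000.0 / 12.25 = 408.16 (dimensionless)

408.16 (dimensionless)


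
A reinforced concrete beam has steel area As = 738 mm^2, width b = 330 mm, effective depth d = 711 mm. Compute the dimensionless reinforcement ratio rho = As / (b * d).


rho = As / (b * d)
= 738 / (330 * 711)
= 738 / 234630
= 0.003145 (dimensionless)

0.003145 (dimensionless)


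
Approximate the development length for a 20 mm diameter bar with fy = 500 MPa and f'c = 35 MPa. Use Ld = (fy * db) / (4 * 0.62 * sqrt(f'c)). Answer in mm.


Ld = (fy * db) / (4 * 0.62 * sqrt(f'c))
= (500 * 20) / (4 * 0.62 * sqrt(35))
= 10000 / 14.6719
= 681.58 mm

681.58 mm


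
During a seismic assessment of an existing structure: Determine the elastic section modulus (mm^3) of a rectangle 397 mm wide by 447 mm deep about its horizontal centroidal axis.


S = b * h^2 / 6
= 397 * 447^2 / 6
= 397 * 199809 / 6
= 13220695.5 mm^3

13220695.5 mm^3


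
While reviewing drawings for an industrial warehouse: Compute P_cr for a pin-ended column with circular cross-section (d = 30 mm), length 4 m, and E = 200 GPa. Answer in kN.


I = pi * d^4 / 64 = 39760.78 mm^4
L = 4000.0 mm
P_cr = pi^2 * E * I / L^2
= 9.8696 * 200000.0 * 39760.78 / 4000.0^2
= 4905.29 N = 4.9053 kN

4.9053 kN


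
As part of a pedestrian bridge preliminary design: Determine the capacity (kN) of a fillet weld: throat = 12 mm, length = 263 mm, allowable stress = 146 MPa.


Strength = throat * length * allowable stress
= 12 * 263 * 146 N
= 460776 N
= 460.78 kN

460.78 kN


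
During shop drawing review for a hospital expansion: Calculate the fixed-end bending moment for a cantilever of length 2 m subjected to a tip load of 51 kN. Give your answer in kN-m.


For a cantilever with a point load at the free end:
M_max = P * L = 51 * 2 = 102 kN-m

102 kN-m


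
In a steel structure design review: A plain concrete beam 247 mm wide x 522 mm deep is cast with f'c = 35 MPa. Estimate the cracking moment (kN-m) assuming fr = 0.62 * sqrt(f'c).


fr = 0.62 * sqrt(35) = 0.62 * 5.9161 = 3.668 MPa
I = 247 * 522^3 / 12 = 2927704338.0 mm^4
y_t = 261.0 mm
M_cr = fr * I / y_t = 3.668 * 2927704338.0 / 261.0 N-mm
= 41.1446 kN-m

41.1446 kN-m


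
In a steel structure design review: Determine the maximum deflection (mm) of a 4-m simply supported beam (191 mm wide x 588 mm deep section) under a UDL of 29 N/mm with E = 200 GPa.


I = 191 * 588^3 / 12 = 3235818096.0 mm^4
L = 4000.0 mm, w = 29 N/mm, E = 200000.0 MPa
delta = 5 * w * L^4 / (384 * E * I)
= 5 * 29 * 4000.0^4 / (384 * 200000.0 * 3235818096.0)
= 0.1494 mm

0.1494 mm


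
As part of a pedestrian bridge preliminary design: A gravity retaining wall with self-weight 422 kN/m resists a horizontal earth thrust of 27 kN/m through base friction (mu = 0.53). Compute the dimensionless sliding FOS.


Resisting force = mu * W = 0.53 * 422 = 223.66 kN/m
FOS = Resisting / Driving = 223.66 / 27
= 8.2837 (dimensionless)

8.2837 (dimensionless)


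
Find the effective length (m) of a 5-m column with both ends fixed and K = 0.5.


L_eff = K * L
= 0.5 * 5
= 2.5 m

2.5 m


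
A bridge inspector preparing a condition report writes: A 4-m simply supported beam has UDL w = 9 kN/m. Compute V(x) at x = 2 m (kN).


R_A = w * L / 2 = 9 * 4 / 2 = 18.0 kN
V(x) = R_A - w * x = 18.0 - 9 * 2
= 0.0 kN

0.0 kN


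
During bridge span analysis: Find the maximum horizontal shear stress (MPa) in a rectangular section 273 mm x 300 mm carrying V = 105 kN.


A = b * h = 273 * 300 = 81900 mm^2
V = 105 kN = 105000.0 N
tau_max = 1.5 * V / A = 1.5 * 105000.0 / 81900
= 1.9231 MPa

1.9231 MPa


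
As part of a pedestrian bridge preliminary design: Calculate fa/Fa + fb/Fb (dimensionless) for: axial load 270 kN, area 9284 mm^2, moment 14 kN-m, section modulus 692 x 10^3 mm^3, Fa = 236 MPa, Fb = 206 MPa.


f_a = P / A = 270000.0 / 9284 = 29.0823 MPa
f_b = M / S = 14000000.0 / 692000.0 = 20.2312 MPa
Ratio = f_a / Fa + f_b / Fb
= 29.0823 / 236 + 20.2312 / 206
= 0.2214 (dimensionless)

0.2214 (dimensionless)


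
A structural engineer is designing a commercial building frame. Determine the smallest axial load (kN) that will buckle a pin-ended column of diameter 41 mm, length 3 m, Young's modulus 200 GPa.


I = pi * d^4 / 64 = 138709.22 mm^4
L = 3000.0 mm
P_cr = pi^2 * E * I / L^2
= 9.8696 * 200000.0 * 138709.22 / 3000.0^2
= 30422.34 N = 30.4223 kN

30.4223 kN


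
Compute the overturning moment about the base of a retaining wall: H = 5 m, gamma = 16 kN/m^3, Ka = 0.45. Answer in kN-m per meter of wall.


Pa = 0.5 * Ka * gamma * H^2
= 0.5 * 0.45 * 16 * 5^2
= 90.0 kN/m
Arm = H / 3 = 5 / 3 = 1.6667 m
Mo = Pa * arm = Pa * H / 3 = 90.0 * 5 / 3 = 150.0 kN-m/m

150.0 kN-m/m


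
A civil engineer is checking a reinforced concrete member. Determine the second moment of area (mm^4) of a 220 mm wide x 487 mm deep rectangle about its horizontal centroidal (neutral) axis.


I = b * h^3 / 12
= 220 * 487^3 / 12
= 220 * 115501303 / 12
= 2117523888.33 mm^4

2117523888.33 mm^4


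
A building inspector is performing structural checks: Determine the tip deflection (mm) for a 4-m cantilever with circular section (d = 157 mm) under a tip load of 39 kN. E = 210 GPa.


I = pi * d^4 / 64 = pi * 157^4 / 64 = 29824179.76 mm^4
L = 4000.0 mm, P = 39000.0 N, E = 210000.0 MPa
delta = P * L^3 / (3 * E * I)
= 39000.0 * 4000.0^3 / (3 * 210000.0 * 29824179.76)
= 132.842 mm

132.842 mm


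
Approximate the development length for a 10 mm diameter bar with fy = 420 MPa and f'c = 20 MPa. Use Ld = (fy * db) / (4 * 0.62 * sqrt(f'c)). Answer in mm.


Ld = (fy * db) / (4 * 0.62 * sqrt(f'c))
= (420 * 10) / (4 * 0.62 * sqrt(20))
= 4200 / 11.0909
= 378.69 mm

378.69 mm


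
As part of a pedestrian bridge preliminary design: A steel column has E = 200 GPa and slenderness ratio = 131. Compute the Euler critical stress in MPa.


sigma_cr = pi^2 * E / lambda^2
= 9.8696 * 200000.0 / 131^2
= 9.8696 * 200000.0 / 17161
= 115.0237 MPa

115.0237 MPa


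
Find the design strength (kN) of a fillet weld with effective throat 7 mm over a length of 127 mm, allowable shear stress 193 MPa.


Strength = throat * length * allowable stress
= 7 * 127 * 193 N
= 171577 N
= 171.58 kN

171.58 kN


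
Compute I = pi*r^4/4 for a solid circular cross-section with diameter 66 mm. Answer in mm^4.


r = d / 2 = 66 / 2 = 33.0 mm
I = pi * r^4 / 4 = pi * 33.0^4 / 4
= 931420.18 mm^4

931420.18 mm^4


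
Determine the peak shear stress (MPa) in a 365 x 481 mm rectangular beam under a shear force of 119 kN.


A = b * h = 365 * 481 = 175565 mm^2
V = 119 kN = 119000.0 N
tau_max = 1.5 * V / A = 1.5 * 119000.0 / 175565
= 1.0167 MPa

1.0167 MPa


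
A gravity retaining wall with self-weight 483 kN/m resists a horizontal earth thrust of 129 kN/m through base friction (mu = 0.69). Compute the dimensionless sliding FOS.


Resisting force = mu * W = 0.69 * 483 = 333.27 kN/m
FOS = Resisting / Driving = 333.27 / 129
= 2.5835 (dimensionless)

2.5835 (dimensionless)


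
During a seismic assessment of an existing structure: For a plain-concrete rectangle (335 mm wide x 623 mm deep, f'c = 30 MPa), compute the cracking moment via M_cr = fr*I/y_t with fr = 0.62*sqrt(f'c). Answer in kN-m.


fr = 0.62 * sqrt(30) = 0.62 * 5.4772 = 3.3959 MPa
I = 335 * 623^3 / 12 = 6750371912.08 mm^4
y_t = 311.5 mm
M_cr = fr * I / y_t = 3.3959 * 6750371912.08 / 311.5 N-mm
= 73.5905 kN-m

73.5905 kN-m


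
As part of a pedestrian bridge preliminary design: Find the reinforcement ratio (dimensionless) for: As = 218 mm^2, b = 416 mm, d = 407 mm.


rho = As / (b * d)
= 218 / (416 * 407)
= 218 / 169312
= 0.001288 (dimensionless)

0.001288 (dimensionless)


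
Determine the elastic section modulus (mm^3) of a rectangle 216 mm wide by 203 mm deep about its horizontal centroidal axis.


S = b * h^2 / 6
= 216 * 203^2 / 6
= 216 * 41209 / 6
= 1483524.0 mm^3

1483524.0 mm^3


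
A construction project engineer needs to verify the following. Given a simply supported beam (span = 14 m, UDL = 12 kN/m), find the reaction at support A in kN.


Total load = w * L = 12 * 14 = 168 kN
By symmetry, each reaction R = total / 2 = 168 / 2 = 84.0 kN

84.0 kN


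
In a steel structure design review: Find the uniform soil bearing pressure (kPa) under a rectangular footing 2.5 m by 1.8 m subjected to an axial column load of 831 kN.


A = 2.5 * 1.8 = 4.5 m^2
q = P / A = 831 / 4.5
= 184.6667 kPa

184.6667 kPa


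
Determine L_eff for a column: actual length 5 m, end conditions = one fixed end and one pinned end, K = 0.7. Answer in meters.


L_eff = K * L
= 0.7 * 5
= 3.5 m

3.5 m


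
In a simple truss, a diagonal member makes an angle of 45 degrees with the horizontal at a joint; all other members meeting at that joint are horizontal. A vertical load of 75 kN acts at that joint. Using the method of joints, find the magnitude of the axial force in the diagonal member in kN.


At the joint, only the diagonal has a vertical component, so vertical equilibrium gives:
F * sin(45) = 75
F = 75 / sin(45)
= 75 / 0.707107
= 106.07 kN

106.07 kN


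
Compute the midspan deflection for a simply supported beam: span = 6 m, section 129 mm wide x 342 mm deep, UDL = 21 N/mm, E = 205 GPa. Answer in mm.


I = 129 * 342^3 / 12 = 430018146.0 mm^4
L = 6000.0 mm, w = 21 N/mm, E = 205000.0 MPa
delta = 5 * w * L^4 / (384 * E * I)
= 5 * 21 * 6000.0^4 / (384 * 205000.0 * 430018146.0)
= 4.02 mm

4.02 mm


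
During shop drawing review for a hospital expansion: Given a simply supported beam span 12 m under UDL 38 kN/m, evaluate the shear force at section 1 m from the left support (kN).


R_A = w * L / 2 = 38 * 12 / 2 = 228.0 kN
V(x) = R_A - w * x = 228.0 - 38 * 1
= 190.0 kN

190.0 kN


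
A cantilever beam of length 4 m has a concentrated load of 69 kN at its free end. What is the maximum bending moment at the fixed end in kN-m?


For a cantilever with a point load at the free end:
M_max = P * L = 69 * 4 = 276 kN-m

276 kN-m


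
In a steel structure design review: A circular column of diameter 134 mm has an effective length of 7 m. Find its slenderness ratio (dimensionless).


Radius of gyration r = d / 4 = 134 / 4 = 33.5 mm
L_eff = 7000.0 mm
Slenderness ratio = L / r = 7000.0 / 33.5 = 208.96 (dimensionless)

208.96 (dimensionless)


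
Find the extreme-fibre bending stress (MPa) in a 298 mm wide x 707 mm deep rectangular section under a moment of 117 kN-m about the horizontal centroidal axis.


I = b * h^3 / 12 = 298 * 707^3 / 12 = 8775932201.17 mm^4
y = h / 2 = 707 / 2 = 353.5 mm
M = 117 kN-m = 117000000.0 N-mm
sigma = M * y / I = 117000000.0 * 353.5 / 8775932201.17
= 4.71 MPa

4.71 MPa


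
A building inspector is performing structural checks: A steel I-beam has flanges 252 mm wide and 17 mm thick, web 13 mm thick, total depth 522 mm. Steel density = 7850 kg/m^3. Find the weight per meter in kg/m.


A_flanges = 2 * 252 * 17 = 8568 mm^2
A_web = (522 - 2 * 17) * 13 = 6344 mm^2
A_total = 8568 + 6344 = 14912 mm^2 = 0.014912 m^2
Weight = rho * A = 7850 * 0.014912 = 117.0592 kg/m

117.0592 kg/m


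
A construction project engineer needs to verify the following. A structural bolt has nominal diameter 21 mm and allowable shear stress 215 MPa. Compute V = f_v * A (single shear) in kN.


A = pi * d^2 / 4 = pi * 21^2 / 4 = 346.3606 mm^2
V = f_v * A / 1000 = 215 * 346.3606 / 1000
= 74.4675 kN

74.4675 kN


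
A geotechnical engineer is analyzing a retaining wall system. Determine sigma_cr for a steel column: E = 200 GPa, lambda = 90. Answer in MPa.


sigma_cr = pi^2 * E / lambda^2
= 9.8696 * 200000.0 / 90^2
= 9.8696 * 200000.0 / 8100
= 243.6939 MPa

243.6939 MPa


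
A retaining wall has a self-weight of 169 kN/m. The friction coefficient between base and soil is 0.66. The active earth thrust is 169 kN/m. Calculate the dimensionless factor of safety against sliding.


Resisting force = mu * W = 0.66 * 169 = 111.54 kN/m
FOS = Resisting / Driving = 111.54 / 169
= 0.66 (dimensionless)

0.66 (dimensionless)


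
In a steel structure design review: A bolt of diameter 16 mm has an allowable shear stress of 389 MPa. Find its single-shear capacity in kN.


A = pi * d^2 / 4 = pi * 16^2 / 4 = 201.0619 mm^2
V = f_v * A / 1000 = 389 * 201.0619 / 1000
= 78.2131 kN

78.2131 kN


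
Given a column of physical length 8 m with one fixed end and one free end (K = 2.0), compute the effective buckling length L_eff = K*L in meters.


L_eff = K * L
= 2.0 * 8
= 16.0 m

16.0 m


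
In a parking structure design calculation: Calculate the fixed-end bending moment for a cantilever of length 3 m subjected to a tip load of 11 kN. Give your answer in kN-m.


For a cantilever with a point load at the free end:
M_max = P * L = 11 * 3 = 33 kN-m

33 kN-m


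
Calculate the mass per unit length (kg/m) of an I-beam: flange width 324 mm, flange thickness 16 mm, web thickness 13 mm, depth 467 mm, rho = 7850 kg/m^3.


A_flanges = 2 * 324 * 16 = 10368 mm^2
A_web = (467 - 2 * 16) * 13 = 5655 mm^2
A_total = 10368 + 5655 = 16023 mm^2 = 0.016023 m^2
Weight = rho * A = 7850 * 0.016023 = 125.7806 kg/m

125.7806 kg/m
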